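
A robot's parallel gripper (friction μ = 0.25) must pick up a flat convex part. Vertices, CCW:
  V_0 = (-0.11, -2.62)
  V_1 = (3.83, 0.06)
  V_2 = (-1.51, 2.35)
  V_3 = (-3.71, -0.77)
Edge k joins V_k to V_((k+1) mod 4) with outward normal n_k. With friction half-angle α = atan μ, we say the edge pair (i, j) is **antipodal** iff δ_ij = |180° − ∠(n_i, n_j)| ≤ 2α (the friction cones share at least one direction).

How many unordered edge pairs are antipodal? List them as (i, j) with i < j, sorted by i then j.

count = 2; pairs: (0,2), (1,3)

α = atan 0.25 = 14.04°;  2α = 28.07°
n_0 = (+0.5624, -0.8268)
n_1 = (+0.3941, +0.9191)
n_2 = (-0.8173, +0.5763)
n_3 = (-0.4571, -0.8894)
  (0,1): δ = 57.44°  ·
  (0,2): δ = 20.59°  ✓
  (0,3): δ = 118.58°  ·
  (1,2): δ = 101.98°  ·
  (1,3): δ = 3.99°  ✓
  (2,3): δ = 82.01°  ·
antipodal pairs: 2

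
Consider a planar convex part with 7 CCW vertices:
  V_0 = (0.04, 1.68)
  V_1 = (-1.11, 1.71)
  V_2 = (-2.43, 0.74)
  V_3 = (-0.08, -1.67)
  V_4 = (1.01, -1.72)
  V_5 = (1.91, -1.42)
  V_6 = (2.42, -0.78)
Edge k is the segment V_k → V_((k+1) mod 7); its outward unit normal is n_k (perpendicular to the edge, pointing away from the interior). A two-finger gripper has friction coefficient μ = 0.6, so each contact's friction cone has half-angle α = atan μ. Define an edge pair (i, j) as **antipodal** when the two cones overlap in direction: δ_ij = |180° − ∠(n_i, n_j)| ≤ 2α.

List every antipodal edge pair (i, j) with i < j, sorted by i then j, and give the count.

α = atan 0.6 = 30.96°;  2α = 61.93°
n_0 = (+0.0261, +0.9997)
n_1 = (-0.5922, +0.8058)
n_2 = (-0.7160, -0.6981)
n_3 = (-0.0458, -0.9989)
n_4 = (+0.3162, -0.9487)
n_5 = (+0.7821, -0.6232)
n_6 = (+0.7187, +0.6953)
  (0,1): δ = 142.20°  ·
  (0,2): δ = 44.23°  ✓
  (0,3): δ = 1.13°  ✓
  (0,4): δ = 19.93°  ✓
  (0,5): δ = 52.94°  ✓
  (0,6): δ = 135.55°  ·
  (1,2): δ = 82.03°  ·
  (1,3): δ = 38.94°  ✓
  (1,4): δ = 17.88°  ✓
  (1,5): δ = 15.14°  ✓
  (1,6): δ = 97.74°  ·
  (2,3): δ = 136.90°  ·
  (2,4): δ = 115.84°  ·
  (2,5): δ = 82.83°  ·
  (2,6): δ = 0.22°  ✓
  (3,4): δ = 158.94°  ·
  (3,5): δ = 125.92°  ·
  (3,6): δ = 43.32°  ✓
  (4,5): δ = 146.99°  ·
  (4,6): δ = 64.38°  ·
  (5,6): δ = 97.40°  ·
antipodal pairs: 9

count = 9; pairs: (0,2), (0,3), (0,4), (0,5), (1,3), (1,4), (1,5), (2,6), (3,6)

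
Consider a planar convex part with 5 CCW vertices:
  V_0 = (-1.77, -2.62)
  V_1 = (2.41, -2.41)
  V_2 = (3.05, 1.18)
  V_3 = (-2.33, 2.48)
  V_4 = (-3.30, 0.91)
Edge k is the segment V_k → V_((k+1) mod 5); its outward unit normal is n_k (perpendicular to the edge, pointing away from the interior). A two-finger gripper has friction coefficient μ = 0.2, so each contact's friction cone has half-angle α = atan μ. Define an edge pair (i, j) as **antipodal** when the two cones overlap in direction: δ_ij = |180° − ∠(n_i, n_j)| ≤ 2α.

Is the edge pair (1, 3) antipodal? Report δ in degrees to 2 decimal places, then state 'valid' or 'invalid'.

δ = 21.60°, valid

α = atan 0.2 = 11.31°;  2α = 22.62°
edge 1: e_1 = (+0.64, +3.59);  n_1 = (+0.9845, -0.1755)
edge 3: e_3 = (-0.97, -1.57);  n_3 = (-0.8507, +0.5256)
∠(n_1, n_3) = 158.40°
δ = |180° − 158.40°| = 21.60°
21.60° ≤ 2α = 22.62°  →  valid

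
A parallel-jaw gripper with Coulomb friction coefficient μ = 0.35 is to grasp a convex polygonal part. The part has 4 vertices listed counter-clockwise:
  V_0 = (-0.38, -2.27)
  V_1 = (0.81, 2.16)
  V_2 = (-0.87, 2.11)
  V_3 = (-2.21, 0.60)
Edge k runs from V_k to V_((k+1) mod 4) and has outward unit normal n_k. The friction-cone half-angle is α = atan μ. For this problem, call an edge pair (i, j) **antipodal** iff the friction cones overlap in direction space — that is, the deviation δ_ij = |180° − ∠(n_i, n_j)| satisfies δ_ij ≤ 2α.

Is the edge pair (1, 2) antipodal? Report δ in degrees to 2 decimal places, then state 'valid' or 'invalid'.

α = atan 0.35 = 19.29°;  2α = 38.58°
edge 1: e_1 = (-1.68, -0.05);  n_1 = (-0.0297, +0.9996)
edge 2: e_2 = (-1.34, -1.51);  n_2 = (-0.7480, +0.6637)
∠(n_1, n_2) = 46.71°
δ = |180° − 46.71°| = 133.29°
133.29° > 2α = 38.58°  →  invalid

δ = 133.29°, invalid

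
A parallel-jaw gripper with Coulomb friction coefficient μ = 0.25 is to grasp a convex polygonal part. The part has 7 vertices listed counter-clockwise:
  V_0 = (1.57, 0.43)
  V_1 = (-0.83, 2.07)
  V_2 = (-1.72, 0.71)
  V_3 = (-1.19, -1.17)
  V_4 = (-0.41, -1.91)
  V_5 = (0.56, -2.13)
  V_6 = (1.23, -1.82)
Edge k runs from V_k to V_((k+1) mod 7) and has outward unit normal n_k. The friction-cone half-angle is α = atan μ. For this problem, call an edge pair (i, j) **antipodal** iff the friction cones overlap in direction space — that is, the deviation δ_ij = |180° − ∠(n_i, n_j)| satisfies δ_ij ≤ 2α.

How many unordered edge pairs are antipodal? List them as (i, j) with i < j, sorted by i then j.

α = atan 0.25 = 14.04°;  2α = 28.07°
n_0 = (+0.5642, +0.8256)
n_1 = (-0.8368, +0.5476)
n_2 = (-0.9625, -0.2713)
n_3 = (-0.6883, -0.7255)
n_4 = (-0.2212, -0.9752)
n_5 = (+0.4199, -0.9076)
n_6 = (+0.9888, -0.1494)
  (0,1): δ = 88.86°  ·
  (0,2): δ = 39.91°  ·
  (0,3): δ = 9.15°  ✓
  (0,4): δ = 21.57°  ✓
  (0,5): δ = 59.18°  ·
  (0,6): δ = 115.75°  ·
  (1,2): δ = 131.05°  ·
  (1,3): δ = 100.29°  ·
  (1,4): δ = 69.58°  ·
  (1,5): δ = 31.97°  ·
  (1,6): δ = 24.61°  ✓
  (2,3): δ = 149.24°  ·
  (2,4): δ = 118.52°  ·
  (2,5): δ = 80.91°  ·
  (2,6): δ = 24.34°  ✓
  (3,4): δ = 149.29°  ·
  (3,5): δ = 111.68°  ·
  (3,6): δ = 55.10°  ·
  (4,5): δ = 142.39°  ·
  (4,6): δ = 85.81°  ·
  (5,6): δ = 123.42°  ·
antipodal pairs: 4

count = 4; pairs: (0,3), (0,4), (1,6), (2,6)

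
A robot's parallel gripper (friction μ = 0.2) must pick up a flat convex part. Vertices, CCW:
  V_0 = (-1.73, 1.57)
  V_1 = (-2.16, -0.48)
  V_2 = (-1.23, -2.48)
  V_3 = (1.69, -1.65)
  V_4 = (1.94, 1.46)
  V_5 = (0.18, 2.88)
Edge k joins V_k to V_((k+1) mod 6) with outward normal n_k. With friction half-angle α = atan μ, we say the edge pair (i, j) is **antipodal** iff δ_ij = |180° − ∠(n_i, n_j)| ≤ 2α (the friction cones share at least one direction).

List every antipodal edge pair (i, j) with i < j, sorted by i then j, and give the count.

α = atan 0.2 = 11.31°;  2α = 22.62°
n_0 = (-0.9787, +0.2053)
n_1 = (-0.9068, -0.4216)
n_2 = (+0.2734, -0.9619)
n_3 = (+0.9968, -0.0801)
n_4 = (+0.6279, +0.7783)
n_5 = (-0.5656, +0.8247)
  (0,1): δ = 143.22°  ·
  (0,2): δ = 62.29°  ·
  (0,3): δ = 7.25°  ✓
  (0,4): δ = 62.95°  ·
  (0,5): δ = 136.29°  ·
  (1,2): δ = 99.07°  ·
  (1,3): δ = 29.53°  ·
  (1,4): δ = 26.16°  ·
  (1,5): δ = 99.51°  ·
  (2,3): δ = 110.46°  ·
  (2,4): δ = 54.76°  ·
  (2,5): δ = 18.58°  ✓
  (3,4): δ = 124.30°  ·
  (3,5): δ = 50.96°  ·
  (4,5): δ = 106.66°  ·
antipodal pairs: 2

count = 2; pairs: (0,3), (2,5)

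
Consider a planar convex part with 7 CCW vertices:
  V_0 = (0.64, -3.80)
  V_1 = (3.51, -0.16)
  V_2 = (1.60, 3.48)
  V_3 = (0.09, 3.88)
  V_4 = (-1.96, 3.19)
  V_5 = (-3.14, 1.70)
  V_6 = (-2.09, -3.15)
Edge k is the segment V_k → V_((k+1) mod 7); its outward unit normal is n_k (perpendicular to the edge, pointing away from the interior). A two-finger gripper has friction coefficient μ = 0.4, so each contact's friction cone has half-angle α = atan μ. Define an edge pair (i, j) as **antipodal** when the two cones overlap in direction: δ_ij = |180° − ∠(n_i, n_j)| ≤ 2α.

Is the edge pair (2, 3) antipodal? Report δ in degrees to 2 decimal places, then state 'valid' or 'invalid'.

δ = 146.56°, invalid

α = atan 0.4 = 21.80°;  2α = 43.60°
edge 2: e_2 = (-1.51, +0.40);  n_2 = (+0.2561, +0.9667)
edge 3: e_3 = (-2.05, -0.69);  n_3 = (-0.3190, +0.9478)
∠(n_2, n_3) = 33.44°
δ = |180° − 33.44°| = 146.56°
146.56° > 2α = 43.60°  →  invalid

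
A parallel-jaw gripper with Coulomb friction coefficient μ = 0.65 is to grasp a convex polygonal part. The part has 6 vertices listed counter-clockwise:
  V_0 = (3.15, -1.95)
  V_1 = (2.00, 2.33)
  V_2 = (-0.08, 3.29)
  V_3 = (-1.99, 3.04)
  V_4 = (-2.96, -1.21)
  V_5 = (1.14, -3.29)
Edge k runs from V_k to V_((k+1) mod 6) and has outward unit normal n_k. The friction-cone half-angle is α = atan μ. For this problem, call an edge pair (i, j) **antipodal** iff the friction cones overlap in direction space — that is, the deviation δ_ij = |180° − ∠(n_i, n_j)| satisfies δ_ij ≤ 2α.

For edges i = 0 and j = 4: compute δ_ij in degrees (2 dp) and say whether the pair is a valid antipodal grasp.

α = atan 0.65 = 33.02°;  2α = 66.05°
edge 0: e_0 = (-1.15, +4.28);  n_0 = (+0.9657, +0.2595)
edge 4: e_4 = (+4.10, -2.08);  n_4 = (-0.4524, -0.8918)
∠(n_0, n_4) = 131.94°
δ = |180° − 131.94°| = 48.06°
48.06° ≤ 2α = 66.05°  →  valid

δ = 48.06°, valid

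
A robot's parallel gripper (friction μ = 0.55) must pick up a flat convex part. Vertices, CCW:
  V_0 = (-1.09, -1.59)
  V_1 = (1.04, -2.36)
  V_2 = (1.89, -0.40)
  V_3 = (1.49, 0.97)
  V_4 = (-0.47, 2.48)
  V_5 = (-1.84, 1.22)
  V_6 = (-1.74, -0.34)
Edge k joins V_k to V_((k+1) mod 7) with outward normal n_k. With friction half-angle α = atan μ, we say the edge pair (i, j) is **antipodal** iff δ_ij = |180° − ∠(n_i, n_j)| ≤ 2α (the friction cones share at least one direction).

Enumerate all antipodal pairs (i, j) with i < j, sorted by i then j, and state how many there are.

α = atan 0.55 = 28.81°;  2α = 57.62°
n_0 = (-0.3400, -0.9404)
n_1 = (+0.9174, -0.3979)
n_2 = (+0.9599, +0.2803)
n_3 = (+0.6103, +0.7922)
n_4 = (-0.6769, +0.7360)
n_5 = (-0.9980, -0.0640)
n_6 = (-0.8872, -0.4614)
  (0,1): δ = 93.57°  ·
  (0,2): δ = 53.85°  ✓
  (0,3): δ = 17.74°  ✓
  (0,4): δ = 62.48°  ·
  (0,5): δ = 113.54°  ·
  (0,6): δ = 137.35°  ·
  (1,2): δ = 140.28°  ·
  (1,3): δ = 104.17°  ·
  (1,4): δ = 23.95°  ✓
  (1,5): δ = 27.11°  ✓
  (1,6): δ = 50.92°  ✓
  (2,3): δ = 143.89°  ·
  (2,4): δ = 63.67°  ·
  (2,5): δ = 12.61°  ✓
  (2,6): δ = 11.20°  ✓
  (3,4): δ = 99.78°  ·
  (3,5): δ = 48.72°  ✓
  (3,6): δ = 24.91°  ✓
  (4,5): δ = 128.94°  ·
  (4,6): δ = 105.13°  ·
  (5,6): δ = 156.19°  ·
antipodal pairs: 9

count = 9; pairs: (0,2), (0,3), (1,4), (1,5), (1,6), (2,5), (2,6), (3,5), (3,6)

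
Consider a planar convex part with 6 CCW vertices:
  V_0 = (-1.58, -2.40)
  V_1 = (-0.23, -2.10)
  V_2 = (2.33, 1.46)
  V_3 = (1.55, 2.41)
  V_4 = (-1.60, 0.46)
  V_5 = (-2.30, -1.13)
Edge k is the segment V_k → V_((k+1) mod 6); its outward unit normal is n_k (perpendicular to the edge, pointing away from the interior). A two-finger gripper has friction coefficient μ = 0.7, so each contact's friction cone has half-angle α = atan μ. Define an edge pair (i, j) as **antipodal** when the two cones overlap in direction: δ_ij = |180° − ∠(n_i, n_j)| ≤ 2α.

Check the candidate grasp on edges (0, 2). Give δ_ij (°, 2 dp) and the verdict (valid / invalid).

δ = 63.14°, valid

α = atan 0.7 = 34.99°;  2α = 69.98°
edge 0: e_0 = (+1.35, +0.30);  n_0 = (+0.2169, -0.9762)
edge 2: e_2 = (-0.78, +0.95);  n_2 = (+0.7729, +0.6346)
∠(n_0, n_2) = 116.86°
δ = |180° − 116.86°| = 63.14°
63.14° ≤ 2α = 69.98°  →  valid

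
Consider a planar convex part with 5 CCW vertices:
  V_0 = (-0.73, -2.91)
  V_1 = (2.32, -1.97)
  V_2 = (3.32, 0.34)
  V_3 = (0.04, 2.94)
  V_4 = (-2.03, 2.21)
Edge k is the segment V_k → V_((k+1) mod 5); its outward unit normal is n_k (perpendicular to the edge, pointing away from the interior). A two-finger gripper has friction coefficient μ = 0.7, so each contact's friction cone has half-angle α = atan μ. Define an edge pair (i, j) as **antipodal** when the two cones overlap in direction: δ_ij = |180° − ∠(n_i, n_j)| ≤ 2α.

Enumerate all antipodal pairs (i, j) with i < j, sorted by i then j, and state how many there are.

α = atan 0.7 = 34.99°;  2α = 69.98°
n_0 = (+0.2945, -0.9556)
n_1 = (+0.9177, -0.3973)
n_2 = (+0.6212, +0.7837)
n_3 = (-0.3326, +0.9431)
n_4 = (-0.9692, -0.2461)
  (0,1): δ = 130.54°  ·
  (0,2): δ = 55.53°  ✓
  (0,3): δ = 2.30°  ✓
  (0,4): δ = 87.12°  ·
  (1,2): δ = 105.00°  ·
  (1,3): δ = 47.17°  ✓
  (1,4): δ = 37.65°  ✓
  (2,3): δ = 122.17°  ·
  (2,4): δ = 37.35°  ✓
  (3,4): δ = 95.18°  ·
antipodal pairs: 5

count = 5; pairs: (0,2), (0,3), (1,3), (1,4), (2,4)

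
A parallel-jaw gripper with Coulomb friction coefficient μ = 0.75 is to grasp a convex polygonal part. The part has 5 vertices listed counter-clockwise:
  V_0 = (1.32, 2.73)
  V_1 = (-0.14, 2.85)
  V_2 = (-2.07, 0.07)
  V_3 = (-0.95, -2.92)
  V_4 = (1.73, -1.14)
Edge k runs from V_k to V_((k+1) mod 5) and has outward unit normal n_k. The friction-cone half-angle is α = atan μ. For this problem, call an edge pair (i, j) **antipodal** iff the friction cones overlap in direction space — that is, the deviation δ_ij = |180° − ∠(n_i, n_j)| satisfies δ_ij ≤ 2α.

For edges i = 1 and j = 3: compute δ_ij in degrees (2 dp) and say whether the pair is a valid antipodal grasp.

α = atan 0.75 = 36.87°;  2α = 73.74°
edge 1: e_1 = (-1.93, -2.78);  n_1 = (-0.8214, +0.5703)
edge 3: e_3 = (+2.68, +1.78);  n_3 = (+0.5533, -0.8330)
∠(n_1, n_3) = 158.36°
δ = |180° − 158.36°| = 21.64°
21.64° ≤ 2α = 73.74°  →  valid

δ = 21.64°, valid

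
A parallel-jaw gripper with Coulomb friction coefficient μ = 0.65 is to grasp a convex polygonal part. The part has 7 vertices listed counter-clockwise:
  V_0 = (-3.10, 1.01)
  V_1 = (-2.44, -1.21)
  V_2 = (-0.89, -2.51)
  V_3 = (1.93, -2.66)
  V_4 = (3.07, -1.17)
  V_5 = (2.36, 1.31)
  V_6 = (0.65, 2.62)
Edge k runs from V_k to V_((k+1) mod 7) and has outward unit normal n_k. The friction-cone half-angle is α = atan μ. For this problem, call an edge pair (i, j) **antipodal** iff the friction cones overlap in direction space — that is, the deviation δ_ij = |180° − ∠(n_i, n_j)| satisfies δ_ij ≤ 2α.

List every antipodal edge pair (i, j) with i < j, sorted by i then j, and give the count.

count = 9; pairs: (0,3), (0,4), (0,5), (1,4), (1,5), (1,6), (2,5), (2,6), (3,6)

α = atan 0.65 = 33.02°;  2α = 66.05°
n_0 = (-0.9585, -0.2850)
n_1 = (-0.6426, -0.7662)
n_2 = (-0.0531, -0.9986)
n_3 = (+0.7942, -0.6076)
n_4 = (+0.9614, +0.2752)
n_5 = (+0.6081, +0.7938)
n_6 = (-0.3945, +0.9189)
  (0,1): δ = 146.54°  ·
  (0,2): δ = 109.60°  ·
  (0,3): δ = 53.98°  ✓
  (0,4): δ = 0.58°  ✓
  (0,5): δ = 35.99°  ✓
  (0,6): δ = 96.68°  ·
  (1,2): δ = 143.06°  ·
  (1,3): δ = 87.43°  ·
  (1,4): δ = 34.04°  ✓
  (1,5): δ = 2.53°  ✓
  (1,6): δ = 63.22°  ✓
  (2,3): δ = 124.37°  ·
  (2,4): δ = 70.98°  ·
  (2,5): δ = 34.41°  ✓
  (2,6): δ = 26.28°  ✓
  (3,4): δ = 126.60°  ·
  (3,5): δ = 90.04°  ·
  (3,6): δ = 29.34°  ✓
  (4,5): δ = 143.43°  ·
  (4,6): δ = 82.74°  ·
  (5,6): δ = 119.31°  ·
antipodal pairs: 9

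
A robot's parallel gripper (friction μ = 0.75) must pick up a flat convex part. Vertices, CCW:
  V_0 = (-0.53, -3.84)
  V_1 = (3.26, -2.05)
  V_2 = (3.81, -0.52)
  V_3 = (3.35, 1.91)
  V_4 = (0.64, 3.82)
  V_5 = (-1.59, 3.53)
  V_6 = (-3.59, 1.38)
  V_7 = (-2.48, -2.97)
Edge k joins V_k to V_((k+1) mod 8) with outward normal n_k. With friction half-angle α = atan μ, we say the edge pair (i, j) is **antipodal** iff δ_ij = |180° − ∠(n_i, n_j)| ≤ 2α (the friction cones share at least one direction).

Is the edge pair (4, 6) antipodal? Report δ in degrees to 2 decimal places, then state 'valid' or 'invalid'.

α = atan 0.75 = 36.87°;  2α = 73.74°
edge 4: e_4 = (-2.23, -0.29);  n_4 = (-0.1290, +0.9916)
edge 6: e_6 = (+1.11, -4.35);  n_6 = (-0.9690, -0.2472)
∠(n_4, n_6) = 96.91°
δ = |180° − 96.91°| = 83.09°
83.09° > 2α = 73.74°  →  invalid

δ = 83.09°, invalid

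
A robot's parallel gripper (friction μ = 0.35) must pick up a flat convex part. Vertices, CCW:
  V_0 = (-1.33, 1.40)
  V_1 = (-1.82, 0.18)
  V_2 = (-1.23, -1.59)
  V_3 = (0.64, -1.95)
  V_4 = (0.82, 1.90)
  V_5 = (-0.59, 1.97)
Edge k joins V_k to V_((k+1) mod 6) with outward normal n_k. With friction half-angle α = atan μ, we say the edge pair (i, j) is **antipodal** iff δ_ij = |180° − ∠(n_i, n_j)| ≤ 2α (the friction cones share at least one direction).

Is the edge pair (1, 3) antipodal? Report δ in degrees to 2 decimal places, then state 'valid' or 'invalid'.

α = atan 0.35 = 19.29°;  2α = 38.58°
edge 1: e_1 = (+0.59, -1.77);  n_1 = (-0.9487, -0.3162)
edge 3: e_3 = (+0.18, +3.85);  n_3 = (+0.9989, -0.0467)
∠(n_1, n_3) = 158.89°
δ = |180° − 158.89°| = 21.11°
21.11° ≤ 2α = 38.58°  →  valid

δ = 21.11°, valid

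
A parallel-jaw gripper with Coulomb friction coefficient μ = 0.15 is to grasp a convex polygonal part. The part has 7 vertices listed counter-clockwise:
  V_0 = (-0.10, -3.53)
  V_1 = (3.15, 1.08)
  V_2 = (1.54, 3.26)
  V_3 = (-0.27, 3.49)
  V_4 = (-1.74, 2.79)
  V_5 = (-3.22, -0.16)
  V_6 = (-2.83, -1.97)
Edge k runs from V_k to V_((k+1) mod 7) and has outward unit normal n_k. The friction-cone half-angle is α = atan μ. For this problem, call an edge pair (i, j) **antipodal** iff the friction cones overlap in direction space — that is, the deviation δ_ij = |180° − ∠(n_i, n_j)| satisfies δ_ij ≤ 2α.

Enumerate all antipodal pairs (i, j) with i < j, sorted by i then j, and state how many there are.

α = atan 0.15 = 8.53°;  2α = 17.06°
n_0 = (+0.8173, -0.5762)
n_1 = (+0.8044, +0.5941)
n_2 = (+0.1261, +0.9920)
n_3 = (-0.4299, +0.9029)
n_4 = (-0.8938, +0.4484)
n_5 = (-0.9776, -0.2106)
n_6 = (-0.4961, -0.8682)
  (0,1): δ = 108.37°  ·
  (0,2): δ = 62.06°  ·
  (0,3): δ = 29.35°  ·
  (0,4): δ = 8.54°  ✓
  (0,5): δ = 47.34°  ·
  (0,6): δ = 95.44°  ·
  (1,2): δ = 133.69°  ·
  (1,3): δ = 100.98°  ·
  (1,4): δ = 63.09°  ·
  (1,5): δ = 24.29°  ·
  (1,6): δ = 23.81°  ·
  (2,3): δ = 147.29°  ·
  (2,4): δ = 109.40°  ·
  (2,5): δ = 70.60°  ·
  (2,6): δ = 22.50°  ·
  (3,4): δ = 142.11°  ·
  (3,5): δ = 103.30°  ·
  (3,6): δ = 55.21°  ·
  (4,5): δ = 141.20°  ·
  (4,6): δ = 93.10°  ·
  (5,6): δ = 131.90°  ·
antipodal pairs: 1

count = 1; pairs: (0,4)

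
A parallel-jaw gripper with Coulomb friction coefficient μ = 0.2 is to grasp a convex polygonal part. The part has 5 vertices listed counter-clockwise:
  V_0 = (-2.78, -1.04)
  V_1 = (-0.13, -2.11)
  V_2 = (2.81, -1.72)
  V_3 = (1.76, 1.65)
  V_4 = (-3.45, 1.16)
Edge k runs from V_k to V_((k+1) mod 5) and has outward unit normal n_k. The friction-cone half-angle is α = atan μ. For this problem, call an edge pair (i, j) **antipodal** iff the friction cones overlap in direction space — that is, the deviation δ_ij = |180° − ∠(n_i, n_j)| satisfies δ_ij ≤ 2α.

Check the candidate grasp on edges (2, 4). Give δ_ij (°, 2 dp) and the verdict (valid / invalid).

δ = 0.37°, valid

α = atan 0.2 = 11.31°;  2α = 22.62°
edge 2: e_2 = (-1.05, +3.37);  n_2 = (+0.9547, +0.2975)
edge 4: e_4 = (+0.67, -2.20);  n_4 = (-0.9566, -0.2913)
∠(n_2, n_4) = 179.63°
δ = |180° − 179.63°| = 0.37°
0.37° ≤ 2α = 22.62°  →  valid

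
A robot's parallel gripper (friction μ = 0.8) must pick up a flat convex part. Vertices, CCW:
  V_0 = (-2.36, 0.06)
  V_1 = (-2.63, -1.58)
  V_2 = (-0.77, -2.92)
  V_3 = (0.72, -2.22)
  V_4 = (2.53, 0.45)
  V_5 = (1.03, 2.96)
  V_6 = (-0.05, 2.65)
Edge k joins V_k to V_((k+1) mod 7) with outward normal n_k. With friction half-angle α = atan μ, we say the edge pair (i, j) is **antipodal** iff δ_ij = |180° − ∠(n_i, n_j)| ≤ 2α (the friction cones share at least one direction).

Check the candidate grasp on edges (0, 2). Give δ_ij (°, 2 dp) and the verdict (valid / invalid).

α = atan 0.8 = 38.66°;  2α = 77.32°
edge 0: e_0 = (-0.27, -1.64);  n_0 = (-0.9867, +0.1624)
edge 2: e_2 = (+1.49, +0.70);  n_2 = (+0.4252, -0.9051)
∠(n_0, n_2) = 124.51°
δ = |180° − 124.51°| = 55.49°
55.49° ≤ 2α = 77.32°  →  valid

δ = 55.49°, valid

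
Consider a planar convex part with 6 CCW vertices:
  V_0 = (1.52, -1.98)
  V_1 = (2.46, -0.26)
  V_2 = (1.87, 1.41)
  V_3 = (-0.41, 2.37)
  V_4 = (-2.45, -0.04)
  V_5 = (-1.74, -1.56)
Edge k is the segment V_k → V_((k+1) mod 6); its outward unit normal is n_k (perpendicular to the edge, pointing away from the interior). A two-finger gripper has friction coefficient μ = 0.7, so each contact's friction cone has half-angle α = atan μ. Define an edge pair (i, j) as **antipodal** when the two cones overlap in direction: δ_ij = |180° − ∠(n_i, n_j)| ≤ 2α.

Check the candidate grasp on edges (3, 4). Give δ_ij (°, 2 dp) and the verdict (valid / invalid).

δ = 114.72°, invalid

α = atan 0.7 = 34.99°;  2α = 69.98°
edge 3: e_3 = (-2.04, -2.41);  n_3 = (-0.7633, +0.6461)
edge 4: e_4 = (+0.71, -1.52);  n_4 = (-0.9060, -0.4232)
∠(n_3, n_4) = 65.28°
δ = |180° − 65.28°| = 114.72°
114.72° > 2α = 69.98°  →  invalid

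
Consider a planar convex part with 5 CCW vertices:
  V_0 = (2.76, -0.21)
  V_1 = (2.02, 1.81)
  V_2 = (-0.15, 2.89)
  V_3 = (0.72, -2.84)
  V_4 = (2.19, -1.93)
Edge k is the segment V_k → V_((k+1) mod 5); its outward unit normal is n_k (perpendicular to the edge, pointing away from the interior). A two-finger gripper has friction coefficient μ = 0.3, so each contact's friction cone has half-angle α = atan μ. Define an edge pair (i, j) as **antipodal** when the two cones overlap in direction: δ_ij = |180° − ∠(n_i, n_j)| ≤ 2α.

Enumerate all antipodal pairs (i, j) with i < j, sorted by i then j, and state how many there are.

count = 2; pairs: (0,2), (2,4)

α = atan 0.3 = 16.70°;  2α = 33.40°
n_0 = (+0.9390, +0.3440)
n_1 = (+0.4456, +0.8953)
n_2 = (-0.9887, -0.1501)
n_3 = (+0.5264, -0.8503)
n_4 = (+0.9492, -0.3146)
  (0,1): δ = 136.58°  ·
  (0,2): δ = 11.49°  ✓
  (0,3): δ = 101.64°  ·
  (0,4): δ = 141.55°  ·
  (1,2): δ = 54.91°  ·
  (1,3): δ = 58.22°  ·
  (1,4): δ = 98.12°  ·
  (2,3): δ = 66.87°  ·
  (2,4): δ = 26.97°  ✓
  (3,4): δ = 140.09°  ·
antipodal pairs: 2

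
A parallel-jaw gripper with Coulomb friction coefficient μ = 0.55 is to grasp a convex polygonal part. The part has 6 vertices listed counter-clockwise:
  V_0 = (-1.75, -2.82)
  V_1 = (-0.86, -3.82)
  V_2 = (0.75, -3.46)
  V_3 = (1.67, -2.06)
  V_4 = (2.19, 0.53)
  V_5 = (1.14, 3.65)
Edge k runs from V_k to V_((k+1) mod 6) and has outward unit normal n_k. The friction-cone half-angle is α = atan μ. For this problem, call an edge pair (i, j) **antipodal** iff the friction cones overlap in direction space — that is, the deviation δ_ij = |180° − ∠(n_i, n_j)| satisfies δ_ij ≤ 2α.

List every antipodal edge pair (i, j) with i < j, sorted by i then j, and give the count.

α = atan 0.55 = 28.81°;  2α = 57.62°
n_0 = (-0.7470, -0.6648)
n_1 = (+0.2182, -0.9759)
n_2 = (+0.8357, -0.5492)
n_3 = (+0.9804, -0.1968)
n_4 = (+0.9478, +0.3190)
n_5 = (-0.9131, +0.4078)
  (0,1): δ = 119.06°  ·
  (0,2): δ = 74.98°  ·
  (0,3): δ = 53.02°  ✓
  (0,4): δ = 23.07°  ✓
  (0,5): δ = 114.26°  ·
  (1,2): δ = 135.91°  ·
  (1,3): δ = 113.96°  ·
  (1,4): δ = 84.00°  ·
  (1,5): δ = 53.33°  ✓
  (2,3): δ = 158.04°  ·
  (2,4): δ = 128.09°  ·
  (2,5): δ = 9.24°  ✓
  (3,4): δ = 150.05°  ·
  (3,5): δ = 12.72°  ✓
  (4,5): δ = 42.67°  ✓
antipodal pairs: 6

count = 6; pairs: (0,3), (0,4), (1,5), (2,5), (3,5), (4,5)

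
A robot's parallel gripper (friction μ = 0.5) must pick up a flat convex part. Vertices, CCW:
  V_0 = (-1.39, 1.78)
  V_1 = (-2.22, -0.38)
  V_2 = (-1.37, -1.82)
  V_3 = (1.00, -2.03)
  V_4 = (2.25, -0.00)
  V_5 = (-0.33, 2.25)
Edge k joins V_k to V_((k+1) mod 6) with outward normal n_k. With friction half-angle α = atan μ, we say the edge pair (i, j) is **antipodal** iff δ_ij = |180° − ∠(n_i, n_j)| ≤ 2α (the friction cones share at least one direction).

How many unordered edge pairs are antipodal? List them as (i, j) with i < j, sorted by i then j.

α = atan 0.5 = 26.57°;  2α = 53.13°
n_0 = (-0.9335, +0.3587)
n_1 = (-0.8612, -0.5083)
n_2 = (-0.0883, -0.9961)
n_3 = (+0.8515, -0.5243)
n_4 = (+0.6573, +0.7537)
n_5 = (-0.4053, +0.9142)
  (0,1): δ = 128.43°  ·
  (0,2): δ = 74.04°  ·
  (0,3): δ = 10.60°  ✓
  (0,4): δ = 69.93°  ·
  (0,5): δ = 134.93°  ·
  (1,2): δ = 125.62°  ·
  (1,3): δ = 62.18°  ·
  (1,4): δ = 18.36°  ✓
  (1,5): δ = 83.36°  ·
  (2,3): δ = 116.56°  ·
  (2,4): δ = 36.03°  ✓
  (2,5): δ = 28.98°  ✓
  (3,4): δ = 99.47°  ·
  (3,5): δ = 34.46°  ✓
  (4,5): δ = 115.00°  ·
antipodal pairs: 5

count = 5; pairs: (0,3), (1,4), (2,4), (2,5), (3,5)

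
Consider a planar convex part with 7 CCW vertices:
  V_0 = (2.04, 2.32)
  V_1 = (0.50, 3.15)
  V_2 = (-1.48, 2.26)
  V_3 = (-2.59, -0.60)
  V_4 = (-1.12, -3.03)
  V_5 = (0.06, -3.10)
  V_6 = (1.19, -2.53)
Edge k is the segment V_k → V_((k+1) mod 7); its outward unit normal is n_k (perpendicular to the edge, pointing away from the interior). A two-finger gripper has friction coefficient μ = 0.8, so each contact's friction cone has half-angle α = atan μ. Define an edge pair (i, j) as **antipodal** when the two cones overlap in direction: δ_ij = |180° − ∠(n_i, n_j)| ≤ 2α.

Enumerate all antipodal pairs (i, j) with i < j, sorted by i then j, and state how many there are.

α = atan 0.8 = 38.66°;  2α = 77.32°
n_0 = (+0.4744, +0.8803)
n_1 = (-0.4100, +0.9121)
n_2 = (-0.9322, +0.3618)
n_3 = (-0.8556, -0.5176)
n_4 = (-0.0592, -0.9982)
n_5 = (+0.4504, -0.8928)
n_6 = (+0.9850, -0.1726)
  (0,1): δ = 127.47°  ·
  (0,2): δ = 82.89°  ·
  (0,3): δ = 30.51°  ✓
  (0,4): δ = 24.93°  ✓
  (0,5): δ = 55.09°  ✓
  (0,6): δ = 108.38°  ·
  (1,2): δ = 135.42°  ·
  (1,3): δ = 83.03°  ·
  (1,4): δ = 27.60°  ✓
  (1,5): δ = 2.56°  ✓
  (1,6): δ = 55.86°  ✓
  (2,3): δ = 127.62°  ·
  (2,4): δ = 72.18°  ✓
  (2,5): δ = 42.02°  ✓
  (2,6): δ = 11.27°  ✓
  (3,4): δ = 124.57°  ·
  (3,5): δ = 94.40°  ·
  (3,6): δ = 41.11°  ✓
  (4,5): δ = 149.84°  ·
  (4,6): δ = 96.55°  ·
  (5,6): δ = 126.71°  ·
antipodal pairs: 10

count = 10; pairs: (0,3), (0,4), (0,5), (1,4), (1,5), (1,6), (2,4), (2,5), (2,6), (3,6)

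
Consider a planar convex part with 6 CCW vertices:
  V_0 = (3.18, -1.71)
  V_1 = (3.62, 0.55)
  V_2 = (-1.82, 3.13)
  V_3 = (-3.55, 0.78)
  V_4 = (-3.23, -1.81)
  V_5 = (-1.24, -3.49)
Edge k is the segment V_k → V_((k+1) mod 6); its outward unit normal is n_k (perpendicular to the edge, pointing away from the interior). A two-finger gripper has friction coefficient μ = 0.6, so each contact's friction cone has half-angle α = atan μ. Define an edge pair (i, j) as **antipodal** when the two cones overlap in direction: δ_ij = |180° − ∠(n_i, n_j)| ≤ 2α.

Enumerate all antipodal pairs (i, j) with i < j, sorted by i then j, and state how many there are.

α = atan 0.6 = 30.96°;  2α = 61.93°
n_0 = (+0.9816, -0.1911)
n_1 = (+0.4285, +0.9035)
n_2 = (-0.8053, +0.5928)
n_3 = (-0.9925, -0.1226)
n_4 = (-0.6451, -0.7641)
n_5 = (+0.3736, -0.9276)
  (0,1): δ = 104.36°  ·
  (0,2): δ = 25.34°  ✓
  (0,3): δ = 18.06°  ✓
  (0,4): δ = 60.85°  ✓
  (0,5): δ = 122.95°  ·
  (1,2): δ = 100.99°  ·
  (1,3): δ = 57.58°  ✓
  (1,4): δ = 14.80°  ✓
  (1,5): δ = 47.31°  ✓
  (2,3): δ = 136.60°  ·
  (2,4): δ = 93.81°  ·
  (2,5): δ = 31.71°  ✓
  (3,4): δ = 137.22°  ·
  (3,5): δ = 75.11°  ·
  (4,5): δ = 117.89°  ·
antipodal pairs: 7

count = 7; pairs: (0,2), (0,3), (0,4), (1,3), (1,4), (1,5), (2,5)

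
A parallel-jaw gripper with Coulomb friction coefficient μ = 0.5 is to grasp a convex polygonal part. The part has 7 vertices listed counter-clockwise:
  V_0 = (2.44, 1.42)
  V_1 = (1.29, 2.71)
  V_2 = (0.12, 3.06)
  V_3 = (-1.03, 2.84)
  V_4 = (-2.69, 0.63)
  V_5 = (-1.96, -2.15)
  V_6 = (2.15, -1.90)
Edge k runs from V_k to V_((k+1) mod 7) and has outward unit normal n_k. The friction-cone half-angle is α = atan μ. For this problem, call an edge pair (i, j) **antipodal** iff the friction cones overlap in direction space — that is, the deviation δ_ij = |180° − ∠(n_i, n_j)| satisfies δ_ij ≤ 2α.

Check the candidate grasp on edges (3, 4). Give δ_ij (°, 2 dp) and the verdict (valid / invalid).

α = atan 0.5 = 26.57°;  2α = 53.13°
edge 3: e_3 = (-1.66, -2.21);  n_3 = (-0.7996, +0.6006)
edge 4: e_4 = (+0.73, -2.78);  n_4 = (-0.9672, -0.2540)
∠(n_3, n_4) = 51.62°
δ = |180° − 51.62°| = 128.38°
128.38° > 2α = 53.13°  →  invalid

δ = 128.38°, invalid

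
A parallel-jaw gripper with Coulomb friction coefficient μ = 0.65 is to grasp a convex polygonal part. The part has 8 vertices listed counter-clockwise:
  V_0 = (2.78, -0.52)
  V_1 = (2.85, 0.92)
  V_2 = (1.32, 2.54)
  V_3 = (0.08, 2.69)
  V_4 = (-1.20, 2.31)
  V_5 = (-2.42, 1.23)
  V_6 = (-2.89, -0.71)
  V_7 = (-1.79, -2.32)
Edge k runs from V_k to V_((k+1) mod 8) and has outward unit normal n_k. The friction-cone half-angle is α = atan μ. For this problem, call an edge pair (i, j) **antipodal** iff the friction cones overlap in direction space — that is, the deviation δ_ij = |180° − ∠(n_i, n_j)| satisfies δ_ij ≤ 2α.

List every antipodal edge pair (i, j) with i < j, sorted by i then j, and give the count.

count = 10; pairs: (0,4), (0,5), (0,6), (1,5), (1,6), (2,6), (2,7), (3,7), (4,7), (5,7)

α = atan 0.65 = 33.02°;  2α = 66.05°
n_0 = (+0.9988, -0.0486)
n_1 = (+0.7270, +0.6866)
n_2 = (+0.1201, +0.9928)
n_3 = (-0.2846, +0.9586)
n_4 = (-0.6628, +0.7488)
n_5 = (-0.9719, +0.2355)
n_6 = (-0.8257, -0.5641)
n_7 = (+0.3665, -0.9304)
  (0,1): δ = 133.85°  ·
  (0,2): δ = 94.11°  ·
  (0,3): δ = 70.68°  ·
  (0,4): δ = 45.70°  ✓
  (0,5): δ = 10.84°  ✓
  (0,6): δ = 37.13°  ✓
  (0,7): δ = 114.28°  ·
  (1,2): δ = 140.26°  ·
  (1,3): δ = 116.83°  ·
  (1,4): δ = 91.85°  ·
  (1,5): δ = 56.98°  ✓
  (1,6): δ = 9.02°  ✓
  (1,7): δ = 68.13°  ·
  (2,3): δ = 156.57°  ·
  (2,4): δ = 131.59°  ·
  (2,5): δ = 96.72°  ·
  (2,6): δ = 48.76°  ✓
  (2,7): δ = 28.40°  ✓
  (3,4): δ = 155.02°  ·
  (3,5): δ = 120.15°  ·
  (3,6): δ = 72.19°  ·
  (3,7): δ = 4.96°  ✓
  (4,5): δ = 145.14°  ·
  (4,6): δ = 97.17°  ·
  (4,7): δ = 20.02°  ✓
  (5,6): δ = 132.04°  ·
  (5,7): δ = 54.88°  ✓
  (6,7): δ = 102.84°  ·
antipodal pairs: 10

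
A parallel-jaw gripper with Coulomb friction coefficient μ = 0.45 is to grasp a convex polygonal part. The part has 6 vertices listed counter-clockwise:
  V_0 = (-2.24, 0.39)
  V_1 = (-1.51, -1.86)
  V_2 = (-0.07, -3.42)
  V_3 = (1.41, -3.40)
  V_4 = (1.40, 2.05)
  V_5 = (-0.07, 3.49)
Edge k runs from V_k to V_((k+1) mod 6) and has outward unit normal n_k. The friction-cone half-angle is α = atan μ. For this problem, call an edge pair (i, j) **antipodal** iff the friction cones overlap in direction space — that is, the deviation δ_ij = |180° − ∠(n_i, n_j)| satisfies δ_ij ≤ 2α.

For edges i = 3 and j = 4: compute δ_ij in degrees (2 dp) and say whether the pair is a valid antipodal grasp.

δ = 134.51°, invalid

α = atan 0.45 = 24.23°;  2α = 48.46°
edge 3: e_3 = (-0.01, +5.45);  n_3 = (+1.0000, +0.0018)
edge 4: e_4 = (-1.47, +1.44);  n_4 = (+0.6998, +0.7144)
∠(n_3, n_4) = 45.49°
δ = |180° − 45.49°| = 134.51°
134.51° > 2α = 48.46°  →  invalid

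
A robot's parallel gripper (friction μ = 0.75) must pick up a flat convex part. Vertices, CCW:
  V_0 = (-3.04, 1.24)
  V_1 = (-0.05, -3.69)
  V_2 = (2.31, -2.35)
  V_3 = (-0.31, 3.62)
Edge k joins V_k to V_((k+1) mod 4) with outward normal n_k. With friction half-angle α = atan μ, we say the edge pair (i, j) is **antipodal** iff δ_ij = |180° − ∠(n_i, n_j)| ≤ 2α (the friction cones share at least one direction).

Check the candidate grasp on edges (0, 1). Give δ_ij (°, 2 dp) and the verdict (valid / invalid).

α = atan 0.75 = 36.87°;  2α = 73.74°
edge 0: e_0 = (+2.99, -4.93);  n_0 = (-0.8550, -0.5186)
edge 1: e_1 = (+2.36, +1.34);  n_1 = (+0.4938, -0.8696)
∠(n_0, n_1) = 88.35°
δ = |180° − 88.35°| = 91.65°
91.65° > 2α = 73.74°  →  invalid

δ = 91.65°, invalid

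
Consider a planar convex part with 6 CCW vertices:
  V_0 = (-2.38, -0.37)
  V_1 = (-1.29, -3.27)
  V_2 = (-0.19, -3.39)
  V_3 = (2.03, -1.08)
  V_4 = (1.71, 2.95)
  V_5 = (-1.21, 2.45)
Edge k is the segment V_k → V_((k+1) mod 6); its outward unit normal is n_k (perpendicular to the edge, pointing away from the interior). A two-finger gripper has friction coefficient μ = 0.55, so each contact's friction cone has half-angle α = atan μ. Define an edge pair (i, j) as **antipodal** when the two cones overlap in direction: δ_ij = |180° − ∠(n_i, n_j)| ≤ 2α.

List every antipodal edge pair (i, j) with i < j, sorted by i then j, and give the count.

count = 5; pairs: (0,3), (1,4), (2,4), (2,5), (3,5)

α = atan 0.55 = 28.81°;  2α = 57.62°
n_0 = (-0.9361, -0.3518)
n_1 = (-0.1084, -0.9941)
n_2 = (+0.7210, -0.6929)
n_3 = (+0.9969, +0.0792)
n_4 = (-0.1688, +0.9857)
n_5 = (-0.9237, +0.3832)
  (0,1): δ = 116.83°  ·
  (0,2): δ = 64.46°  ·
  (0,3): δ = 16.06°  ✓
  (0,4): δ = 79.12°  ·
  (0,5): δ = 136.87°  ·
  (1,2): δ = 127.64°  ·
  (1,3): δ = 79.23°  ·
  (1,4): δ = 15.94°  ✓
  (1,5): δ = 73.69°  ·
  (2,3): δ = 131.60°  ·
  (2,4): δ = 36.42°  ✓
  (2,5): δ = 21.33°  ✓
  (3,4): δ = 84.82°  ·
  (3,5): δ = 27.07°  ✓
  (4,5): δ = 122.25°  ·
antipodal pairs: 5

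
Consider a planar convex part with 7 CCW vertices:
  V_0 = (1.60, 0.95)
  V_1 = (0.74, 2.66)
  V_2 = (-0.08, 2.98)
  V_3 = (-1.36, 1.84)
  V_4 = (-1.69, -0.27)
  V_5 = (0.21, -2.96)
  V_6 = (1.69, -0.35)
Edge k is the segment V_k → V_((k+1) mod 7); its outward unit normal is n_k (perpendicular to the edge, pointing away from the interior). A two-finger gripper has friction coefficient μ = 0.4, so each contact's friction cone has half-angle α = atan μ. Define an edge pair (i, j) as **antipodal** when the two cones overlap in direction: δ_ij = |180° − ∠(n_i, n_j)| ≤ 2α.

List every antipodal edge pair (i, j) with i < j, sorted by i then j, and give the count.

count = 7; pairs: (0,3), (0,4), (1,4), (2,5), (3,5), (3,6), (4,6)

α = atan 0.4 = 21.80°;  2α = 43.60°
n_0 = (+0.8934, +0.4493)
n_1 = (+0.3635, +0.9316)
n_2 = (-0.6651, +0.7468)
n_3 = (-0.9880, +0.1545)
n_4 = (-0.8168, -0.5769)
n_5 = (+0.8699, -0.4933)
n_6 = (+0.9976, +0.0691)
  (0,1): δ = 138.02°  ·
  (0,2): δ = 75.01°  ·
  (0,3): δ = 35.59°  ✓
  (0,4): δ = 8.54°  ✓
  (0,5): δ = 123.75°  ·
  (0,6): δ = 157.26°  ·
  (1,2): δ = 116.99°  ·
  (1,3): δ = 77.57°  ·
  (1,4): δ = 33.45°  ✓
  (1,5): δ = 81.76°  ·
  (1,6): δ = 115.28°  ·
  (2,3): δ = 140.58°  ·
  (2,4): δ = 96.45°  ·
  (2,5): δ = 18.76°  ✓
  (2,6): δ = 52.27°  ·
  (3,4): δ = 135.88°  ·
  (3,5): δ = 20.67°  ✓
  (3,6): δ = 12.85°  ✓
  (4,5): δ = 64.79°  ·
  (4,6): δ = 31.27°  ✓
  (5,6): δ = 146.48°  ·
antipodal pairs: 7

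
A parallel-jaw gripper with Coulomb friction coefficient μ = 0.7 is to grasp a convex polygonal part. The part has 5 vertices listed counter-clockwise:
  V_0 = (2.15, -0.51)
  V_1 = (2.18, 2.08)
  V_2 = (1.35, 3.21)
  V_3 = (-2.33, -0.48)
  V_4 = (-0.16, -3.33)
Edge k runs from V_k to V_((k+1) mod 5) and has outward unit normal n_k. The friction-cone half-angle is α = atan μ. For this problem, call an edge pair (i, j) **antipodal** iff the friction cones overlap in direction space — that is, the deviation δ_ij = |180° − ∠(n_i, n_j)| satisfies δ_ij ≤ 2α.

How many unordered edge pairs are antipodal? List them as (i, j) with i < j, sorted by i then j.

count = 4; pairs: (0,2), (0,3), (1,3), (2,4)

α = atan 0.7 = 34.99°;  2α = 69.98°
n_0 = (+0.9999, -0.0116)
n_1 = (+0.8060, +0.5920)
n_2 = (-0.7081, +0.7061)
n_3 = (-0.7956, -0.6058)
n_4 = (+0.7736, -0.6337)
  (0,1): δ = 143.04°  ·
  (0,2): δ = 44.26°  ✓
  (0,3): δ = 37.95°  ✓
  (0,4): δ = 141.34°  ·
  (1,2): δ = 81.22°  ·
  (1,3): δ = 0.99°  ✓
  (1,4): δ = 104.38°  ·
  (2,3): δ = 97.79°  ·
  (2,4): δ = 5.60°  ✓
  (3,4): δ = 76.61°  ·
antipodal pairs: 4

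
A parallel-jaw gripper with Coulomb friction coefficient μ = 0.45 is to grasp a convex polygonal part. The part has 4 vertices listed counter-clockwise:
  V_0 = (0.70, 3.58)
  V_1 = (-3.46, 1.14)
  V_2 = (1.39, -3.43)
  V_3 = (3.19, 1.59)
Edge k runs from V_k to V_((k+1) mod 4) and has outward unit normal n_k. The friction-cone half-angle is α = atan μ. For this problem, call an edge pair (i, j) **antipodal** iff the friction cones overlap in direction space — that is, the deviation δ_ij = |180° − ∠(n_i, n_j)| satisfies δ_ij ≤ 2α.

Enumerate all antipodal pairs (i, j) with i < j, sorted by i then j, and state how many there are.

α = atan 0.45 = 24.23°;  2α = 48.46°
n_0 = (-0.5059, +0.8626)
n_1 = (-0.6858, -0.7278)
n_2 = (+0.9413, -0.3375)
n_3 = (+0.6243, +0.7812)
  (0,1): δ = 73.69°  ·
  (0,2): δ = 39.88°  ✓
  (0,3): δ = 110.98°  ·
  (1,2): δ = 66.43°  ·
  (1,3): δ = 4.67°  ✓
  (2,3): δ = 108.91°  ·
antipodal pairs: 2

count = 2; pairs: (0,2), (1,3)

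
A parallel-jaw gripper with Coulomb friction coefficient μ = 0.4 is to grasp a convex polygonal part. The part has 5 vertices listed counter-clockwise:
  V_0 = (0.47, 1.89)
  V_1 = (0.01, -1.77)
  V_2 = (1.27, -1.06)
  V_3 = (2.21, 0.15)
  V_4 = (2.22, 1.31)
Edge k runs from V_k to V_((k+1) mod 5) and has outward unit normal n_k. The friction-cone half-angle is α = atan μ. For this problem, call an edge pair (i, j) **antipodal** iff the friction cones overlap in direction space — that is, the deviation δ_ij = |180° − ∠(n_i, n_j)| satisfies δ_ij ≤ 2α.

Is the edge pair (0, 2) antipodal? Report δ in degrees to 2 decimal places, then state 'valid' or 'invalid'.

α = atan 0.4 = 21.80°;  2α = 43.60°
edge 0: e_0 = (-0.46, -3.66);  n_0 = (-0.9922, +0.1247)
edge 2: e_2 = (+0.94, +1.21);  n_2 = (+0.7897, -0.6135)
∠(n_0, n_2) = 149.32°
δ = |180° − 149.32°| = 30.68°
30.68° ≤ 2α = 43.60°  →  valid

δ = 30.68°, valid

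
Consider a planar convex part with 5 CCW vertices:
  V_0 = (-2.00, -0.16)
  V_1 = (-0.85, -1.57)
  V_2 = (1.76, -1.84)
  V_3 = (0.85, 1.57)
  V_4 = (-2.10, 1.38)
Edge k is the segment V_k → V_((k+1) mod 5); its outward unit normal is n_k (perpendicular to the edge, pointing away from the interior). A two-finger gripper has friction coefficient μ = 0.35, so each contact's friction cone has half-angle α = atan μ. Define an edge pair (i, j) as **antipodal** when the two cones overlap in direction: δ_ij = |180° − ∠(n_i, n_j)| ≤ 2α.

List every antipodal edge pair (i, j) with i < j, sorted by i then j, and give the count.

α = atan 0.35 = 19.29°;  2α = 38.58°
n_0 = (-0.7749, -0.6320)
n_1 = (-0.1029, -0.9947)
n_2 = (+0.9662, +0.2578)
n_3 = (-0.0643, +0.9979)
n_4 = (-0.9979, -0.0648)
  (0,1): δ = 135.11°  ·
  (0,2): δ = 24.26°  ✓
  (0,3): δ = 54.48°  ·
  (0,4): δ = 144.51°  ·
  (1,2): δ = 69.15°  ·
  (1,3): δ = 9.59°  ✓
  (1,4): δ = 99.62°  ·
  (2,3): δ = 101.26°  ·
  (2,4): δ = 11.23°  ✓
  (3,4): δ = 89.97°  ·
antipodal pairs: 3

count = 3; pairs: (0,2), (1,3), (2,4)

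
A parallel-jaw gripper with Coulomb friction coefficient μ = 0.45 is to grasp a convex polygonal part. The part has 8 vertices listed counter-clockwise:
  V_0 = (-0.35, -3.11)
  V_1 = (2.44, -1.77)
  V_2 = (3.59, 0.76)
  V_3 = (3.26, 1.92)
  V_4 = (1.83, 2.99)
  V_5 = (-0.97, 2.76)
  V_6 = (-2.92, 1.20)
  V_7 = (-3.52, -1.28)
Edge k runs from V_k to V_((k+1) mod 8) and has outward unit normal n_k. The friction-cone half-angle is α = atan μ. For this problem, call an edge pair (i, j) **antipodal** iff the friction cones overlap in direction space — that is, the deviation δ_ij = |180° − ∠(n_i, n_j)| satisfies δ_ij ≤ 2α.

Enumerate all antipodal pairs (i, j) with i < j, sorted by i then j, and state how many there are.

count = 8; pairs: (0,4), (0,5), (1,5), (1,6), (2,6), (2,7), (3,7), (4,7)

α = atan 0.45 = 24.23°;  2α = 48.46°
n_0 = (+0.4329, -0.9014)
n_1 = (+0.9104, -0.4138)
n_2 = (+0.9618, +0.2736)
n_3 = (+0.5991, +0.8007)
n_4 = (-0.0819, +0.9966)
n_5 = (-0.6247, +0.7809)
n_6 = (-0.9720, +0.2352)
n_7 = (-0.5000, -0.8660)
  (0,1): δ = 140.10°  ·
  (0,2): δ = 99.77°  ·
  (0,3): δ = 62.46°  ·
  (0,4): δ = 20.96°  ✓
  (0,5): δ = 13.01°  ✓
  (0,6): δ = 50.75°  ·
  (0,7): δ = 124.35°  ·
  (1,2): δ = 139.68°  ·
  (1,3): δ = 102.36°  ·
  (1,4): δ = 60.86°  ·
  (1,5): δ = 26.90°  ✓
  (1,6): δ = 10.84°  ✓
  (1,7): δ = 84.45°  ·
  (2,3): δ = 142.69°  ·
  (2,4): δ = 101.18°  ·
  (2,5): δ = 67.22°  ·
  (2,6): δ = 29.48°  ✓
  (2,7): δ = 44.12°  ✓
  (3,4): δ = 138.50°  ·
  (3,5): δ = 104.53°  ·
  (3,6): δ = 66.79°  ·
  (3,7): δ = 6.81°  ✓
  (4,5): δ = 146.04°  ·
  (4,6): δ = 108.30°  ·
  (4,7): δ = 34.69°  ✓
  (5,6): δ = 142.26°  ·
  (5,7): δ = 68.66°  ·
  (6,7): δ = 106.40°  ·
antipodal pairs: 8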